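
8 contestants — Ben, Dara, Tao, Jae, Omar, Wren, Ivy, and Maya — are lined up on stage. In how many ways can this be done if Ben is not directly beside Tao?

30240

There are 8! = 40320 arrangements in all. If Ben and Tao are adjacent, merging them into one block gives 2·(7)! = 10080 arrangements.
Complementary counting: 40320 − 10080 = 30240.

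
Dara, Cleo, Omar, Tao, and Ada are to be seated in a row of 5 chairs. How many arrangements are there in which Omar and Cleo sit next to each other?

Treat {Omar, Cleo} as a single unit. There are 4 units to order, and the pair itself can be ordered 2 ways.
So the count is 2·(4)! = 48.

48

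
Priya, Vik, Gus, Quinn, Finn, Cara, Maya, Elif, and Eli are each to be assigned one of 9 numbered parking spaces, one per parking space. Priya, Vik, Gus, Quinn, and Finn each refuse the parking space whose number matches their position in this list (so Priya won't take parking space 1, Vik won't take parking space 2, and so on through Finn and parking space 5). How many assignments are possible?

Let Aᵢ (for 1 ≤ i ≤ 5) be the placements that put person i in their forbidden parking space. Any j of these fix j positions, leaving (9−j)! ways to fill the rest, and there are C(5,j) ways to pick which j.
By inclusion–exclusion, the number of valid placements is Σ_{j=0}^{5} (−1)^j C(5,j)·(9−j)!.
Computing: 362880 − 201600 + 50400 − 7200 + 600 − 24 = 205056.

205056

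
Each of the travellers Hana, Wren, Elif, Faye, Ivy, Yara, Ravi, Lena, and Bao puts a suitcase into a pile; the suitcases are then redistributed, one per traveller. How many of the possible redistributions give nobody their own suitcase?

Count assignments avoiding every fixed point. For any j of the 9 travellers fixed to their own suitcase, the other 9−j can be arranged in (9−j)! ways.
By inclusion–exclusion this is Σ_{j=0}^{9} (−1)^j C(9,j)·(9−j)!.
Computing: 362880 − 362880 + 181440 − 60480 + 15120 − 3024 + 504 − 72 + 9 − 1 = 133496.

133496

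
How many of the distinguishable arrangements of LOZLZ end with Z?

12

With the last slot taken by Z, it remains to arrange the other 4 letters (LOLZ).
Those 4 letters have L appearing twice, giving (4)!/(2!) = 12.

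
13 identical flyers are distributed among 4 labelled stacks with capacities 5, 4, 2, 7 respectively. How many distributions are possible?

45

Without the upper bounds there are C(16,3) = 560 ways to split 13 among 4 stacks.
Subtract solutions that violate a single cap (substitute x_i' = x_i − (cap_i+1)): x_1 ≥ 6 gives C(10,3) = 120; x_2 ≥ 5 gives C(11,3) = 165; x_3 ≥ 3 gives C(13,3) = 286; x_4 ≥ 8 gives C(8,3) = 56. Together 627.
Add back pairs where two caps are both exceeded: 10 + 35 + 0 + 56 + 1 + 10 = 112.
By inclusion–exclusion the count is 560 − 627 + 112 = 45.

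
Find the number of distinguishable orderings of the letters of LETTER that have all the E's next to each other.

Treat the 2 copies of E as a single block. The multiset to arrange is then {EE, L, R, T, T}, 5 items in all.
That gives (5)!/(2!) = 60 arrangements.

60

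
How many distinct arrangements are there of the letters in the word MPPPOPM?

Letter multiplicities in MPPPOPM: M×2, O×1, P×4.
So there are 7! / (4!·2!) = 105 distinguishable arrangements.

105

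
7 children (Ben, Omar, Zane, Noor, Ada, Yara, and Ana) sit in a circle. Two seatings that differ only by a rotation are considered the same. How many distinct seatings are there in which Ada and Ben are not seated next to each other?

Without the restriction there are (6)! = 720 seatings.
Seatings with Ada beside Ben: treat them as a block with 2 internal orders, giving 2 × (5)! = 240.
Subtracting, 720 − 240 = 480.

480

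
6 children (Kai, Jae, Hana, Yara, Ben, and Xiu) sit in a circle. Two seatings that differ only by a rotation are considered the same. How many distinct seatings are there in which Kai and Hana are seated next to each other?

48

Treat {Kai, Hana} as one unit (2 internal orders) and seat the resulting 5 units around the table: (4)! circular arrangements.
So 2 × (4)! = 2 × 24 = 48.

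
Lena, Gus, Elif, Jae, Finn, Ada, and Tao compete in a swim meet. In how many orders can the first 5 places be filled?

There are 7 choices for 1st place, 6 for 2nd, and so on down to 3 for position 5.
That gives 7 × 6 × 5 × 4 × 3 = 2520.

2520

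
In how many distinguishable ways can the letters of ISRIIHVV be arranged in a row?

3360

Letter multiplicities in ISRIIHVV: H×1, I×3, R×1, S×1, V×2.
So there are 8! / (3!·2!) = 3360 distinguishable arrangements.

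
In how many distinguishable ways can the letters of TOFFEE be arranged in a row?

180

Letter multiplicities in TOFFEE: E×2, F×2, O×1, T×1.
So there are 6! / (2!·2!) = 180 distinguishable arrangements.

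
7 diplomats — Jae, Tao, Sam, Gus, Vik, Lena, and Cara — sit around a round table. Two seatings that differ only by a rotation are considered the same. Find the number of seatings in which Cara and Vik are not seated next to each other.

Without the restriction there are (6)! = 720 seatings.
Those with Cara next to Vik: fuse the pair into one unit and seat 6 units around a circle — 2·(5)! = 240.
Subtracting, 720 − 240 = 480.

480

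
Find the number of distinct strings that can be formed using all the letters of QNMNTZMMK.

Letter multiplicities in QNMNTZMMK: K×1, M×3, N×2, Q×1, T×1, Z×1.
The number of distinct arrangements is 9!/(3!·2!) = 362880/12 = 30240.

30240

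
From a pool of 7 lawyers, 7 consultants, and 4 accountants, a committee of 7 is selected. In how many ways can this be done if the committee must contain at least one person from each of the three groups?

27734

With no constraint there are C(18,7) = 31824 possible selections.
Selections missing a whole group: no lawyers → C(11,7) = 330; no consultants → C(11,7) = 330; no accountants → C(14,7) = 3432.
Add back selections omitting two groups (i.e. drawn from a single group): C(7,7) + C(7,7) + C(4,7) = 2.
By inclusion–exclusion: 31824 − 4092 + 2 = 27734.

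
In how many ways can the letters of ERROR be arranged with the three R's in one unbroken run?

Treat the 3 copies of R as a single block. The multiset to arrange is then {RRR, E, O}, 3 items in all.
All 3 items are distinct, so there are (3)! = 6 arrangements.

6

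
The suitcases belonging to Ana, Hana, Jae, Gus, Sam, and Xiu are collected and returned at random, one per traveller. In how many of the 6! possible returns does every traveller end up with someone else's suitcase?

265

Let Aᵢ be the assignments in which traveller i gets their own suitcase. We want the size of the complement of A₁∪…∪A_6.
By inclusion–exclusion this is Σ_{j=0}^{6} (−1)^j C(6,j)·(6−j)!.
Computing: 720 − 720 + 360 − 120 + 30 − 6 + 1 = 265.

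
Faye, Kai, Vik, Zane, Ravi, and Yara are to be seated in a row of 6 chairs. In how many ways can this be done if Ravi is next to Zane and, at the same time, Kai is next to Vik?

96

Treat {Ravi,Zane} as one block (2 orders) and {Kai,Vik} as another (2 orders).
That leaves 4 units to arrange: 2 × 2 × 4! = 4 × 24 = 96.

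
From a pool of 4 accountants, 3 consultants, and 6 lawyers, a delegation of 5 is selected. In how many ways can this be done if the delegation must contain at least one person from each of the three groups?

894

Unrestricted: C(13,5) = 1287 ways to pick any 5 of the 13.
Selections missing a whole group: no accountants → C(9,5) = 126; no consultants → C(10,5) = 252; no lawyers → C(7,5) = 21.
Add back selections omitting two groups (i.e. drawn from a single group): C(4,5) + C(3,5) + C(6,5) = 6.
By inclusion–exclusion: 1287 − 399 + 6 = 894.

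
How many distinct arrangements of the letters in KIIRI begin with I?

With the first slot taken by I, it remains to arrange the other 4 letters (KIRI).
Those 4 letters have I appearing twice, giving (4)!/(2!) = 12.

12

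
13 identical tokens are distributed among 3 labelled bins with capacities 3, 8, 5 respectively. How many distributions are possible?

10

Ignoring the caps, the number of non-negative solutions to x_1+…+x_3 = 13 is C(15,2) = 105.
Subtract solutions that violate a single cap (substitute x_i' = x_i − (cap_i+1)): x_1 ≥ 4 gives C(11,2) = 55; x_2 ≥ 9 gives C(6,2) = 15; x_3 ≥ 6 gives C(9,2) = 36. Together 106.
Add back pairs where two caps are both exceeded: 1 + 10 + 0 = 11.
By inclusion–exclusion the count is 105 − 106 + 11 = 10.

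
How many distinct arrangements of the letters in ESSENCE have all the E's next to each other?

60

Treat the 3 copies of E as a single block. The multiset to arrange is then {EEE, C, N, S, S}, 5 items in all.
That gives (5)!/(2!) = 60 arrangements.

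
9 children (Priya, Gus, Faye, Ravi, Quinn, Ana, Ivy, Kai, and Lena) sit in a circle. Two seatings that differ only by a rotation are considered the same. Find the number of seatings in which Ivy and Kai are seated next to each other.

Glue Ivy and Kai into a block (2 internal orders). Seating 8 units around a circle gives (7)! arrangements.
So 2 × (7)! = 2 × 5040 = 10080.

10080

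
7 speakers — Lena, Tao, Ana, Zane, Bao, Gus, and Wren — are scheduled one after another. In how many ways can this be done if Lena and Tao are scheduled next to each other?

1440

Glue Lena and Tao into one block (2 internal orders), leaving 6 units to arrange in a row.
So the count is 2·(6)! = 1440.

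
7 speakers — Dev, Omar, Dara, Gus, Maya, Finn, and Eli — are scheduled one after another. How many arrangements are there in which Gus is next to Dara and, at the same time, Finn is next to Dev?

Treat {Gus,Dara} as one block (2 orders) and {Finn,Dev} as another (2 orders).
That leaves 5 units to arrange: 2 × 2 × 5! = 4 × 120 = 480.

480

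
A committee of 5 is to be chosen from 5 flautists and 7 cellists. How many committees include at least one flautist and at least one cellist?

Unrestricted: C(12,5) = 792 ways to pick any 5 of the 12.
Selections missing a whole group: no flautists → C(7,5) = 21; no cellists → C(5,5) = 1.
Both groups omitted at once is impossible, so 792 − 22 = 770.

770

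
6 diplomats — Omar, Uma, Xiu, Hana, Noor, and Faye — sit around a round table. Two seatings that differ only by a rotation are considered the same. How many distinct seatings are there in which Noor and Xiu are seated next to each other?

Treat {Noor, Xiu} as one unit (2 internal orders) and seat the resulting 5 units around the table: (4)! circular arrangements.
So 2 × (4)! = 2 × 24 = 48.

48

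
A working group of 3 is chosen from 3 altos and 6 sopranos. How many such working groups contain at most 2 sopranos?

Split by how many sopranos are chosen (0 through 2).
Sum: C(6,0)·C(3,3) + C(6,1)·C(3,2) + C(6,2)·C(3,1) = 1 + 18 + 45 = 64.

64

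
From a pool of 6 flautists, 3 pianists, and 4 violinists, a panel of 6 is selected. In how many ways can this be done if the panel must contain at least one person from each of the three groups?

With no constraint there are C(13,6) = 1716 possible selections.
Subtract selections that omit an entire group: no flautists → C(7,6) = 7; no pianists → C(10,6) = 210; no violinists → C(9,6) = 84.
Add back selections omitting two groups (i.e. drawn from a single group): C(6,6) + C(3,6) + C(4,6) = 1.
By inclusion–exclusion: 1716 − 301 + 1 = 1416.

1416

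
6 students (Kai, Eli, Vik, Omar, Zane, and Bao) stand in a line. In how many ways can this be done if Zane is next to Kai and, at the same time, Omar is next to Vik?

96

Treat {Zane,Kai} as one block (2 orders) and {Omar,Vik} as another (2 orders).
That leaves 4 units to arrange: 2 × 2 × 4! = 4 × 24 = 96.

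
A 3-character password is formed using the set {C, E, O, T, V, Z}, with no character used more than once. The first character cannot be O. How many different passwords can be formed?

The first character has 6−1 = 5 choices (anything except O).
The remaining 2 characters are filled from the other 5 symbols without repetition: 5 × 4 = 20.
Total: 5 × 20 = 100.

100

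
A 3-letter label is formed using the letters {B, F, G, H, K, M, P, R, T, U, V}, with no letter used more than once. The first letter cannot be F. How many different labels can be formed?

The first letter has 11−1 = 10 choices (anything except F).
The remaining 2 letters are filled from the other 10 symbols without repetition: 10 × 9 = 90.
Total: 10 × 90 = 900.

900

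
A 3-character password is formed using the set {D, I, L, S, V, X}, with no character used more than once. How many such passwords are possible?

120

This is a permutation of 3 out of 6: P(6,3) = 6!/3!.
That product is 6 × 5 × 4 = 120.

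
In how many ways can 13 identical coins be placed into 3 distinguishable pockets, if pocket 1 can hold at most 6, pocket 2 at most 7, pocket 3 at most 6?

28

Ignoring the caps, the number of non-negative solutions to x_1+…+x_3 = 13 is C(15,2) = 105.
Subtract solutions that violate a single cap (substitute x_i' = x_i − (cap_i+1)): x_1 ≥ 7 gives C(8,2) = 28; x_2 ≥ 8 gives C(7,2) = 21; x_3 ≥ 7 gives C(8,2) = 28. Together 77.
No two caps can be exceeded simultaneously, so the pair terms are all 0.
By inclusion–exclusion the count is 105 − 77 + 0 = 28.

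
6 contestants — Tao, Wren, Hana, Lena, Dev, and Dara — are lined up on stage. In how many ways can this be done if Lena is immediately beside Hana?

Glue Lena and Hana into one block (2 internal orders), leaving 5 units to arrange in a row.
That gives 2 × 5! = 2 × 120 = 240.

240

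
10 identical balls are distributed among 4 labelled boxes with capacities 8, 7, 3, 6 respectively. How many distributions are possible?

168

Ignoring the caps, the number of non-negative solutions to x_1+…+x_4 = 10 is C(13,3) = 286.
Subtract solutions that violate a single cap (substitute x_i' = x_i − (cap_i+1)): x_1 ≥ 9 gives C(4,3) = 4; x_2 ≥ 8 gives C(5,3) = 10; x_3 ≥ 4 gives C(9,3) = 84; x_4 ≥ 7 gives C(6,3) = 20. Together 118.
No two caps can be exceeded simultaneously, so the pair terms are all 0.
By inclusion–exclusion the count is 286 − 118 + 0 = 168.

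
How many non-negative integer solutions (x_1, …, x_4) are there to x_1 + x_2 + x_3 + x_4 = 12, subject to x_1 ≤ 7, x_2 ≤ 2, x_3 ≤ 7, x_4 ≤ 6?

Without the upper bounds there are C(15,3) = 455 ways to split 12 among 4 variables.
Subtract solutions that violate a single cap (substitute x_i' = x_i − (cap_i+1)): x_1 ≥ 8 gives C(7,3) = 35; x_2 ≥ 3 gives C(12,3) = 220; x_3 ≥ 8 gives C(7,3) = 35; x_4 ≥ 7 gives C(8,3) = 56. Together 346.
Add back pairs where two caps are both exceeded: 4 + 0 + 0 + 4 + 10 + 0 = 18.
By inclusion–exclusion the count is 455 − 346 + 18 = 127.

127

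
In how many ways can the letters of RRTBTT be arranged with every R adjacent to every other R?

Treat the 2 copies of R as a single block. The multiset to arrange is then {RR, B, T, T, T}, 5 items in all.
That gives (5)!/(3!) = 20 arrangements.

20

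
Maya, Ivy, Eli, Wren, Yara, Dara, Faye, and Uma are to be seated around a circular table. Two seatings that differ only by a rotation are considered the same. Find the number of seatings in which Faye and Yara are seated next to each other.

1440

Glue Faye and Yara into a block (2 internal orders). Seating 7 units around a circle gives (6)! arrangements.
So 2 × (6)! = 2 × 720 = 1440.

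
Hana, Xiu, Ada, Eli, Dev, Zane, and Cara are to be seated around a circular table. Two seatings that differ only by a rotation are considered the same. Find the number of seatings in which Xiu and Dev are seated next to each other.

240

Glue Xiu and Dev into a block (2 internal orders). Seating 6 units around a circle gives (5)! arrangements.
So 2 × (5)! = 2 × 120 = 240.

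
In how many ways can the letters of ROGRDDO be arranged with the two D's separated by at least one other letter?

Total arrangements of ROGRDDO: 7!/(2!·2!·2!) = 630.
Arrangements with the D's together: treat DD as one letter, giving (6)!/(2!·2!) = 180.
Subtracting, 630 − 180 = 450 arrangements keep the D's apart.

450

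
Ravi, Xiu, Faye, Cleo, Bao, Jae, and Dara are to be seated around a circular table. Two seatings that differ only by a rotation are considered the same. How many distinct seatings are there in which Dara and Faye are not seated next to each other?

480

All circular seatings of 7 people number (6)! = 720.
Seatings with Dara beside Faye: treat them as a block with 2 internal orders, giving 2 × (5)! = 240.
Subtracting, 720 − 240 = 480.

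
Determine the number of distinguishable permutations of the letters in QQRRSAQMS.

Letter multiplicities in QQRRSAQMS: A×1, M×1, Q×3, R×2, S×2.
So there are 9! / (3!·2!·2!) = 15120 distinguishable arrangements.

15120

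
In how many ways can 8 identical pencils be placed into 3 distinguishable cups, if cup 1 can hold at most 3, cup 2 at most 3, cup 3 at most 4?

6

Without the upper bounds there are C(10,2) = 45 ways to split 8 among 3 cups.
Subtract solutions that violate a single cap (substitute x_i' = x_i − (cap_i+1)): x_1 ≥ 4 gives C(6,2) = 15; x_2 ≥ 4 gives C(6,2) = 15; x_3 ≥ 5 gives C(5,2) = 10. Together 40.
Add back pairs where two caps are both exceeded: 1 + 0 + 0 = 1.
By inclusion–exclusion the count is 45 − 40 + 1 = 6.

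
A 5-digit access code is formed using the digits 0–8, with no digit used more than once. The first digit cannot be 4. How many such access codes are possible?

13440

The first digit has 9−1 = 8 choices (anything except 4).
The remaining 4 digits are filled from the other 8 symbols without repetition: 8 × 7 × 6 × 5 = 1680.
Total: 8 × 1680 = 13440.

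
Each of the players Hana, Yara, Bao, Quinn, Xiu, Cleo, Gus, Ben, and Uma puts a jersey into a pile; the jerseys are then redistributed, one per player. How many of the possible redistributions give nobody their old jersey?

133496

Count assignments avoiding every fixed point. For any j of the 9 players fixed to their old jersey, the other 9−j can be arranged in (9−j)! ways.
By inclusion–exclusion this is Σ_{j=0}^{9} (−1)^j C(9,j)·(9−j)!.
Computing: 362880 − 362880 + 181440 − 60480 + 15120 − 3024 + 504 − 72 + 9 − 1 = 133496.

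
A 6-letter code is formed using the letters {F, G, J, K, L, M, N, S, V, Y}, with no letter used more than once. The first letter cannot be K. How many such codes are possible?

136080

The first letter has 10−1 = 9 choices (anything except K).
The remaining 5 letters are filled from the other 9 symbols without repetition: 9 × 8 × 7 × 6 × 5 = 15120.
Total: 9 × 15120 = 136080.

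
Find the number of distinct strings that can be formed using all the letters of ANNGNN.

30

The 6 letters of ANNGNN have repeats: N appearing 4 times.
The number of distinct arrangements is 6!/(4!) = 720/24 = 30.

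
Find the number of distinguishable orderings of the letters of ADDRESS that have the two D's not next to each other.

Total arrangements of ADDRESS: 7!/(2!·2!) = 1260.
If the two D's are adjacent, glue them into one block, leaving 6 items to arrange: (6)!/(2!) = 360 ways.
Hence 1260 − 360 = 900.

900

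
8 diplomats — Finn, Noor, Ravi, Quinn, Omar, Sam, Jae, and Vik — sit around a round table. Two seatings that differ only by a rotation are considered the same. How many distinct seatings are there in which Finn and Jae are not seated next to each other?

Without the restriction there are (7)! = 5040 seatings.
Seatings with Finn beside Jae: treat them as a block with 2 internal orders, giving 2 × (6)! = 1440.
Subtracting, 5040 − 1440 = 3600.

3600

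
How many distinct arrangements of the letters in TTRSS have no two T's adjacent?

There are 5!/(2!·2!) = 30 arrangements of TTRSS in total.
Arrangements with the T's together: treat TT as one letter, giving (4)!/(2!) = 12.
Hence 30 − 12 = 18.

18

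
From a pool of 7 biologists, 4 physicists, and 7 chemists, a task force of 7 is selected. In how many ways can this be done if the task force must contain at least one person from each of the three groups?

27734

With no constraint there are C(18,7) = 31824 possible selections.
Selections missing a whole group: no biologists → C(11,7) = 330; no physicists → C(14,7) = 3432; no chemists → C(11,7) = 330.
Add back selections omitting two groups (i.e. drawn from a single group): C(7,7) + C(4,7) + C(7,7) = 2.
By inclusion–exclusion: 31824 − 4092 + 2 = 27734.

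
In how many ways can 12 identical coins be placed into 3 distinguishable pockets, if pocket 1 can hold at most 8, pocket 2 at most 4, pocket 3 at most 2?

6

By stars and bars, unrestricted non-negative solutions to x_1+…+x_3 = 12 number C(12+2,2) = 91.
Subtract solutions that violate a single cap (substitute x_i' = x_i − (cap_i+1)): x_1 ≥ 9 gives C(5,2) = 10; x_2 ≥ 5 gives C(9,2) = 36; x_3 ≥ 3 gives C(11,2) = 55. Together 101.
Add back pairs where two caps are both exceeded: 0 + 1 + 15 = 16.
By inclusion–exclusion the count is 91 − 101 + 16 = 6.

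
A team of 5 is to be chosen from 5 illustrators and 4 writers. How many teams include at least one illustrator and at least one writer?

125

Unrestricted: C(9,5) = 126 ways to pick any 5 of the 9.
Selections missing a whole group: no illustrators → C(4,5) = 0; no writers → C(5,5) = 1.
Both groups omitted at once is impossible, so 126 − 1 = 125.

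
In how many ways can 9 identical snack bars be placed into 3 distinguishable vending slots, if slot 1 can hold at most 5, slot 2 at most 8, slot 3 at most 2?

Without the upper bounds there are C(11,2) = 55 ways to split 9 among 3 vending slots.
Subtract solutions that violate a single cap (substitute x_i' = x_i − (cap_i+1)): x_1 ≥ 6 gives C(5,2) = 10; x_2 ≥ 9 gives C(2,2) = 1; x_3 ≥ 3 gives C(8,2) = 28. Together 39.
Add back pairs where two caps are both exceeded: 0 + 1 + 0 = 1.
By inclusion–exclusion the count is 55 − 39 + 1 = 17.

17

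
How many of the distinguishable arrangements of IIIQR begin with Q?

With the first slot taken by Q, it remains to arrange the other 4 letters (IIIR).
Those 4 letters have I appearing 3 times, giving (4)!/(3!) = 4.

4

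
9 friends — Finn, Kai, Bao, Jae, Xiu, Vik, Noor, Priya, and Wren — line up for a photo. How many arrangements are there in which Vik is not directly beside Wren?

There are 9! = 362880 arrangements in all. If Vik and Wren are adjacent, merging them into one block gives 2·(8)! = 80640 arrangements.
Complementary counting: 362880 − 80640 = 282240.

282240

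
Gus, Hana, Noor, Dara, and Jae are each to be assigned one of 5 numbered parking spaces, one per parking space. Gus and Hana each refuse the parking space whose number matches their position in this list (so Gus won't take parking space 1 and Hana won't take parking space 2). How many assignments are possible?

Let Aᵢ (for i ∈ {1, 2}) be the placements that put person i in their forbidden parking space. Any j of these fix j positions, leaving (5−j)! ways to fill the rest, and there are C(2,j) ways to pick which j.
By inclusion–exclusion, the number of valid placements is Σ_{j=0}^{2} (−1)^j C(2,j)·(5−j)!.
Computing: 120 − 48 + 6 = 78.

78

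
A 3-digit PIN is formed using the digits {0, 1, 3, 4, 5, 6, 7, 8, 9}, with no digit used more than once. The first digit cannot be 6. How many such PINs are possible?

448

The first digit has 9−1 = 8 choices (anything except 6).
The remaining 2 digits are filled from the other 8 symbols without repetition: 8 × 7 = 56.
Total: 8 × 56 = 448.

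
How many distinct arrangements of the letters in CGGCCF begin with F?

10

With the first slot taken by F, it remains to arrange the other 5 letters (CGGCC).
Those 5 letters have C appearing 3 times and G appearing twice, giving (5)!/(3!·2!) = 10.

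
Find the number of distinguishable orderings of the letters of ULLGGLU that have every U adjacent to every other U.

60

Treat the 2 copies of U as a single block. The multiset to arrange is then {UU, G, G, L, L, L}, 6 items in all.
That gives (6)!/(3!·2!) = 60 arrangements.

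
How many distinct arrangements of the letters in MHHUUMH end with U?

60

Fix U in the last position and arrange the remaining 6 letters.
Those 6 letters have H appearing 3 times and M appearing twice, giving (6)!/(3!·2!) = 60.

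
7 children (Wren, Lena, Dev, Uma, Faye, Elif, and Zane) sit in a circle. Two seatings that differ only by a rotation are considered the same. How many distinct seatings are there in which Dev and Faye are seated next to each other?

240

Treat {Dev, Faye} as one unit (2 internal orders) and seat the resulting 6 units around the table: (5)! circular arrangements.
So 2 × (5)! = 2 × 120 = 240.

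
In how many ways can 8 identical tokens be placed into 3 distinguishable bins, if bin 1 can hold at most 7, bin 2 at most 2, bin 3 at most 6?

20

Without the upper bounds there are C(10,2) = 45 ways to split 8 among 3 bins.
Subtract solutions that violate a single cap (substitute x_i' = x_i − (cap_i+1)): x_1 ≥ 8 gives C(2,2) = 1; x_2 ≥ 3 gives C(7,2) = 21; x_3 ≥ 7 gives C(3,2) = 3. Together 25.
No two caps can be exceeded simultaneously, so the pair terms are all 0.
By inclusion–exclusion the count is 45 − 25 + 0 = 20.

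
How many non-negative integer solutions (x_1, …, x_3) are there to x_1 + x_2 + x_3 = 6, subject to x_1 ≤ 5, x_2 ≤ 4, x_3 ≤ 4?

21

Ignoring the caps, the number of non-negative solutions to x_1+…+x_3 = 6 is C(8,2) = 28.
Subtract solutions that violate a single cap (substitute x_i' = x_i − (cap_i+1)): x_1 ≥ 6 gives C(2,2) = 1; x_2 ≥ 5 gives C(3,2) = 3; x_3 ≥ 5 gives C(3,2) = 3. Together 7.
No two caps can be exceeded simultaneously, so the pair terms are all 0.
By inclusion–exclusion the count is 28 − 7 + 0 = 21.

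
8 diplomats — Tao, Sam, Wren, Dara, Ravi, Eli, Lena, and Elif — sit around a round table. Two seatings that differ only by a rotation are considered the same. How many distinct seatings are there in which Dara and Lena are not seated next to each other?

All circular seatings of 8 people number (7)! = 5040.
Those with Dara next to Lena: fuse the pair into one unit and seat 7 units around a circle — 2·(6)! = 1440.
Subtracting, 5040 − 1440 = 3600.

3600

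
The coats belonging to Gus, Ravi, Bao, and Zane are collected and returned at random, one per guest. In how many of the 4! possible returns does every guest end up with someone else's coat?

9

Count assignments avoiding every fixed point. For any j of the 4 guests fixed to their own coat, the other 4−j can be arranged in (4−j)! ways.
By inclusion–exclusion this is Σ_{j=0}^{4} (−1)^j C(4,j)·(4−j)!.
Computing: 24 − 24 + 12 − 4 + 1 = 9.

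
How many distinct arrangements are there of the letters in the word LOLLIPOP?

The 8 letters of LOLLIPOP have repeats: L appearing 3 times, O appearing twice, and P appearing twice.
The number of distinct arrangements is 8!/(3!·2!·2!) = 40320/24 = 1680.

1680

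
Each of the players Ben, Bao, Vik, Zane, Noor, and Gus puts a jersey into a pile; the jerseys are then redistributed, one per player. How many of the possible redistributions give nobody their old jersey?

Let Aᵢ be the assignments in which player i gets their old jersey. We want the size of the complement of A₁∪…∪A_6.
By inclusion–exclusion this is Σ_{j=0}^{6} (−1)^j C(6,j)·(6−j)!.
Computing: 720 − 720 + 360 − 120 + 30 − 6 + 1 = 265.

265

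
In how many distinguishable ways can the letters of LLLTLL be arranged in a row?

6

Letter multiplicities in LLLTLL: L×5, T×1.
Dividing 6! = 720 by 5! = 120 for the repeated letters gives 6.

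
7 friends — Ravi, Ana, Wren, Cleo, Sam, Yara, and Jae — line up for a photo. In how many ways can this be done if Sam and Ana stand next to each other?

1440

Treat {Sam, Ana} as a single unit. There are 6 units to order, and the pair itself can be ordered 2 ways.
That gives 2 × 6! = 2 × 720 = 1440.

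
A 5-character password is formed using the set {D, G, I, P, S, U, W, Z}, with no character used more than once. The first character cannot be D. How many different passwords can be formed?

5880

The first character has 8−1 = 7 choices (anything except D).
The remaining 4 characters are filled from the other 7 symbols without repetition: 7 × 6 × 5 × 4 = 840.
Total: 7 × 840 = 5880.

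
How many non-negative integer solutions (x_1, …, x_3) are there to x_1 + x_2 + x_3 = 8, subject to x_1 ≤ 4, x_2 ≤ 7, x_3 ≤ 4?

By stars and bars, unrestricted non-negative solutions to x_1+…+x_3 = 8 number C(8+2,2) = 45.
Subtract solutions that violate a single cap (substitute x_i' = x_i − (cap_i+1)): x_1 ≥ 5 gives C(5,2) = 10; x_2 ≥ 8 gives C(2,2) = 1; x_3 ≥ 5 gives C(5,2) = 10. Together 21.
No two caps can be exceeded simultaneously, so the pair terms are all 0.
By inclusion–exclusion the count is 45 − 21 + 0 = 24.

24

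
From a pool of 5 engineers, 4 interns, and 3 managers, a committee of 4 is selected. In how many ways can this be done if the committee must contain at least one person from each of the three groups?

270

Unrestricted: C(12,4) = 495 ways to pick any 4 of the 12.
Selections missing a whole group: no engineers → C(7,4) = 35; no interns → C(8,4) = 70; no managers → C(9,4) = 126.
Add back selections omitting two groups (i.e. drawn from a single group): C(5,4) + C(4,4) + C(3,4) = 6.
By inclusion–exclusion: 495 − 231 + 6 = 270.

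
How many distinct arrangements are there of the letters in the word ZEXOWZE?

1260

Letter multiplicities in ZEXOWZE: E×2, O×1, W×1, X×1, Z×2.
Dividing 7! = 5040 by 2!·2! = 4 for the repeated letters gives 1260.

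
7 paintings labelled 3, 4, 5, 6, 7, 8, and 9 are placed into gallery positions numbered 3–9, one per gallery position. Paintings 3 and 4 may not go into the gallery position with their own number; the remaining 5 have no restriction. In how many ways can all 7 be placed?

3720

Let Aᵢ (for i ∈ {3, 4}) be the placements that put painting i in its forbidden gallery position. Any j of these fix j positions, leaving (7−j)! ways to fill the rest, and there are C(2,j) ways to pick which j.
By inclusion–exclusion, the number of valid placements is Σ_{j=0}^{2} (−1)^j C(2,j)·(7−j)!.
Computing: 5040 − 1440 + 120 = 3720.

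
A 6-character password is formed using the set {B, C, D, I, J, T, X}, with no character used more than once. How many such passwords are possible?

5040

With no repetition, fill the 6 characters in order: 7 choices, then 6, down to 2.
7 × 6 × 5 × 4 × 3 × 2 = 5040.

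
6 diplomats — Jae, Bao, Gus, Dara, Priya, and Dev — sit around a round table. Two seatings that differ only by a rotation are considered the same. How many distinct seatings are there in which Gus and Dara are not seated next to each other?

72

Without the restriction there are (5)! = 120 seatings.
Seatings with Gus beside Dara: treat them as a block with 2 internal orders, giving 2 × (4)! = 48.
Subtracting, 120 − 48 = 72.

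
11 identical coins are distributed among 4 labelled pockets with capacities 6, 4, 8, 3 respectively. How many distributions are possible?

Ignoring the caps, the number of non-negative solutions to x_1+…+x_4 = 11 is C(14,3) = 364.
Subtract solutions that violate a single cap (substitute x_i' = x_i − (cap_i+1)): x_1 ≥ 7 gives C(7,3) = 35; x_2 ≥ 5 gives C(9,3) = 84; x_3 ≥ 9 gives C(5,3) = 10; x_4 ≥ 4 gives C(10,3) = 120. Together 249.
Add back pairs where two caps are both exceeded: 0 + 0 + 1 + 0 + 10 + 0 = 11.
By inclusion–exclusion the count is 364 − 249 + 11 = 126.

126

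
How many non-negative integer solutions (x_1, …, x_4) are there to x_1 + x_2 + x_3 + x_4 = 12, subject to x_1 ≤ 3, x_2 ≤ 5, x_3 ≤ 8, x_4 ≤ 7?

162

Ignoring the caps, the number of non-negative solutions to x_1+…+x_4 = 12 is C(15,3) = 455.
Subtract solutions that violate a single cap (substitute x_i' = x_i − (cap_i+1)): x_1 ≥ 4 gives C(11,3) = 165; x_2 ≥ 6 gives C(9,3) = 84; x_3 ≥ 9 gives C(6,3) = 20; x_4 ≥ 8 gives C(7,3) = 35. Together 304.
Add back pairs where two caps are both exceeded: 10 + 0 + 1 + 0 + 0 + 0 = 11.
By inclusion–exclusion the count is 455 − 304 + 11 = 162.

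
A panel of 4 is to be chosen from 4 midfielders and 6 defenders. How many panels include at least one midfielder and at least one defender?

194

Unrestricted: C(10,4) = 210 ways to pick any 4 of the 10.
Subtract selections that omit an entire group: no midfielders → C(6,4) = 15; no defenders → C(4,4) = 1.
Both groups omitted at once is impossible, so 210 − 16 = 194.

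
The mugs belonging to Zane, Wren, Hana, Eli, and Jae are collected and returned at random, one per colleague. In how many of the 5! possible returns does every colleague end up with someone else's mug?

Let Aᵢ be the assignments in which colleague i gets their own mug. We want the size of the complement of A₁∪…∪A_5.
By inclusion–exclusion this is Σ_{j=0}^{5} (−1)^j C(5,j)·(5−j)!.
Computing: 120 − 120 + 60 − 20 + 5 − 1 = 44.

44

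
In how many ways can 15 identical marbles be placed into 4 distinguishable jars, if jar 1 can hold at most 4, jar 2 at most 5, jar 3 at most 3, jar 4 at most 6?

20

By stars and bars, unrestricted non-negative solutions to x_1+…+x_4 = 15 number C(15+3,3) = 816.
Subtract solutions that violate a single cap (substitute x_i' = x_i − (cap_i+1)): x_1 ≥ 5 gives C(13,3) = 286; x_2 ≥ 6 gives C(12,3) = 220; x_3 ≥ 4 gives C(14,3) = 364; x_4 ≥ 7 gives C(11,3) = 165. Together 1035.
Add back pairs where two caps are both exceeded: 35 + 84 + 20 + 56 + 10 + 35 = 240.
Subtract triples: 1 + 0 + 0 + 0 = 1.
By inclusion–exclusion the count is 816 − 1035 + 240 − 1 = 20.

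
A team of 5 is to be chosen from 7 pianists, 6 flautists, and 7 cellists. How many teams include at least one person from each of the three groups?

Unrestricted: C(20,5) = 15504 ways to pick any 5 of the 20.
Selections missing a whole group: no pianists → C(13,5) = 1287; no flautists → C(14,5) = 2002; no cellists → C(13,5) = 1287.
Add back selections omitting two groups (i.e. drawn from a single group): C(7,5) + C(6,5) + C(7,5) = 48.
By inclusion–exclusion: 15504 − 4576 + 48 = 10976.

10976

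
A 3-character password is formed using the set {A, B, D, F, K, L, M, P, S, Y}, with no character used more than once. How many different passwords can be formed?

720

This is a permutation of 3 out of 10: P(10,3) = 10!/7!.
10 × 9 × 8 = 720.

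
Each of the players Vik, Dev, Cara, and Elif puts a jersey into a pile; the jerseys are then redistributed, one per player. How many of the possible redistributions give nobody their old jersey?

Let Aᵢ be the assignments in which player i gets their old jersey. We want the size of the complement of A₁∪…∪A_4.
By inclusion–exclusion this is Σ_{j=0}^{4} (−1)^j C(4,j)·(4−j)!.
Computing: 24 − 24 + 12 − 4 + 1 = 9.

9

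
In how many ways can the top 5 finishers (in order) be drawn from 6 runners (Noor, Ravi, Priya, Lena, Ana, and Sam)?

720

There are 6 choices for 1st place, 5 for 2nd, and so on down to 2 for position 5.
That gives 6 × 5 × 4 × 3 × 2 = 720.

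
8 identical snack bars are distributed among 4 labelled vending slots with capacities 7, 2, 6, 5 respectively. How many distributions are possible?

Without the upper bounds there are C(11,3) = 165 ways to split 8 among 4 vending slots.
Subtract solutions that violate a single cap (substitute x_i' = x_i − (cap_i+1)): x_1 ≥ 8 gives C(3,3) = 1; x_2 ≥ 3 gives C(8,3) = 56; x_3 ≥ 7 gives C(4,3) = 4; x_4 ≥ 6 gives C(5,3) = 10. Together 71.
No two caps can be exceeded simultaneously, so the pair terms are all 0.
By inclusion–exclusion the count is 165 − 71 + 0 = 94.

94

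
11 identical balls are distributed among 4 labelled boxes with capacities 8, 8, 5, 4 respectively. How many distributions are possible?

205

By stars and bars, unrestricted non-negative solutions to x_1+…+x_4 = 11 number C(11+3,3) = 364.
Subtract solutions that violate a single cap (substitute x_i' = x_i − (cap_i+1)): x_1 ≥ 9 gives C(5,3) = 10; x_2 ≥ 9 gives C(5,3) = 10; x_3 ≥ 6 gives C(8,3) = 56; x_4 ≥ 5 gives C(9,3) = 84. Together 160.
Add back pairs where two caps are both exceeded: 0 + 0 + 0 + 0 + 0 + 1 = 1.
By inclusion–exclusion the count is 364 − 160 + 1 = 205.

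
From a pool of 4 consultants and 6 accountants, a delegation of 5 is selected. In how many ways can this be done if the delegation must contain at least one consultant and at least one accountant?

246

Unrestricted: C(10,5) = 252 ways to pick any 5 of the 10.
Selections missing a whole group: no consultants → C(6,5) = 6; no accountants → C(4,5) = 0.
Both groups omitted at once is impossible, so 252 − 6 = 246.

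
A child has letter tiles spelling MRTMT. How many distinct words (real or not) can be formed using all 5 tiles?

30

The 5 letters of MRTMT have repeats: M appearing twice and T appearing twice.
So there are 5! / (2!·2!) = 30 distinguishable arrangements.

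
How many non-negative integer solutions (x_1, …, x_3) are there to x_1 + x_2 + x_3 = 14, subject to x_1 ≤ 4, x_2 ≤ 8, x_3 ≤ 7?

By stars and bars, unrestricted non-negative solutions to x_1+…+x_3 = 14 number C(14+2,2) = 120.
Subtract solutions that violate a single cap (substitute x_i' = x_i − (cap_i+1)): x_1 ≥ 5 gives C(11,2) = 55; x_2 ≥ 9 gives C(7,2) = 21; x_3 ≥ 8 gives C(8,2) = 28. Together 104.
Add back pairs where two caps are both exceeded: 1 + 3 + 0 = 4.
By inclusion–exclusion the count is 120 − 104 + 4 = 20.

20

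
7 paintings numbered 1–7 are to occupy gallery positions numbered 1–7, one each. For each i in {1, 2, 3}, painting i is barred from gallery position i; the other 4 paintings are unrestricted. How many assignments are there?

3216

Let Aᵢ (for i ∈ {1, 2, 3}) be the placements that put painting i in its forbidden gallery position. Any j of these fix j positions, leaving (7−j)! ways to fill the rest, and there are C(3,j) ways to pick which j.
By inclusion–exclusion, the number of valid placements is Σ_{j=0}^{3} (−1)^j C(3,j)·(7−j)!.
Computing: 5040 − 2160 + 360 − 24 = 3216.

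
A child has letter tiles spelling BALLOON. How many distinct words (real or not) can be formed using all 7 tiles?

Letter multiplicities in BALLOON: A×1, B×1, L×2, N×1, O×2.
So there are 7! / (2!·2!) = 1260 distinguishable arrangements.

1260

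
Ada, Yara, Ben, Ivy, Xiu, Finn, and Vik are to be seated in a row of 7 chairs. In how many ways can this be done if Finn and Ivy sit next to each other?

Treat {Finn, Ivy} as a single unit. There are 6 units to order, and the pair itself can be ordered 2 ways.
That gives 2 × 6! = 2 × 720 = 1440.

1440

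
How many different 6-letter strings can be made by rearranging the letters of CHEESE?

The 6 letters of CHEESE have repeats: E appearing 3 times.
So there are 6! / (3!) = 120 distinguishable arrangements.

120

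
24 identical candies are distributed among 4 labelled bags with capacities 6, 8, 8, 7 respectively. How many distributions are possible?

Ignoring the caps, the number of non-negative solutions to x_1+…+x_4 = 24 is C(27,3) = 2925.
Subtract solutions that violate a single cap (substitute x_i' = x_i − (cap_i+1)): x_1 ≥ 7 gives C(20,3) = 1140; x_2 ≥ 9 gives C(18,3) = 816; x_3 ≥ 9 gives C(18,3) = 816; x_4 ≥ 8 gives C(19,3) = 969. Together 3741.
Add back pairs where two caps are both exceeded: 165 + 165 + 220 + 84 + 120 + 120 = 874.
Subtract triples: 0 + 1 + 1 + 0 = 2.
By inclusion–exclusion the count is 2925 − 3741 + 874 − 2 = 56.

56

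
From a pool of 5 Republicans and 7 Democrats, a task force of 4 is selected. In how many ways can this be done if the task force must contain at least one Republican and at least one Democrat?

455

With no constraint there are C(12,4) = 495 possible selections.
Selections missing a whole group: no Republicans → C(7,4) = 35; no Democrats → C(5,4) = 5.
Both groups omitted at once is impossible, so 495 − 40 = 455.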